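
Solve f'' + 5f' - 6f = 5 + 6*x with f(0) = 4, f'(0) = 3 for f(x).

f = -5/3 - x + 5*exp(-6*x)/21 + 38*exp(x)/7

Characteristic equation r² + 5r - 6 = 0 factors as (r - 1)(r + 6) = 0, so r = 1, -6.
Hence f_h = C1*exp(x) + C2*exp(-6*x).
For the particular solution try f_p = A0 + A1*x. Substituting and matching coefficients of each power of x gives A0 = -5/3, A1 = -1, so f_p = -5/3 - x.
General solution: f = -5/3 - x + C1*exp(x) + C2*exp(-6*x).
Apply the initial conditions: f(0) = -5/3 + C1 + C2 = 4 and f'(0) = -1 + C1 - 6*C2 = 3. Solving gives C1 = 38/7, C2 = 5/21.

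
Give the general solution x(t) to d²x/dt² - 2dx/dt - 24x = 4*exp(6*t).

Characteristic equation r² - 2r - 24 = 0 factors as (r - 6)(r + 4) = 0, so r = 6, -4.
Hence x_h = C1*exp(6*t) + C2*exp(-4*t).
Since exp(6*t) solves the homogeneous equation (r = 6 is a root of multiplicity 1), multiply the trial by t. Try x_p = A*t*exp(6*t). Substituting into the equation and dividing by exp(6*t) gives A = 2/5, so x_p = 2*t*exp(6*t)/5.

x = C1*exp(6*t) + C2*exp(-4*t) + 2*t*exp(6*t)/5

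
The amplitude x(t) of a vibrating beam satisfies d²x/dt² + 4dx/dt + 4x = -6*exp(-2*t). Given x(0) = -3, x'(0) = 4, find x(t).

Characteristic equation r² + 4r + 4 = 0 has discriminant (4)² - 4·(4) = 0, so r = -2 is a repeated root.
Hence x_h = (C1 + C2*t)*exp(-2*t).
Since exp(-2*t) solves the homogeneous equation (r = -2 is a root of multiplicity 2), multiply the trial by t^2. Try x_p = A*t^2*exp(-2*t). Substituting into the equation and dividing by exp(-2*t) gives A = -3, so x_p = -3*t^2*exp(-2*t).
General solution: x = C1*exp(-2*t) - 3*t^2*exp(-2*t) + C2*t*exp(-2*t).
Apply the initial conditions: x(0) = C1 = -3 and x'(0) = C2 - 2*C1 = 4. Solving gives C1 = -3, C2 = -2.

x = -3*exp(-2*t) - 3*t**2*exp(-2*t) - 2*t*exp(-2*t)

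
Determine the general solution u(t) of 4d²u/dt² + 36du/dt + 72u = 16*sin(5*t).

Divide through by 4: u'' + 9u' + 18u = 4*sin(5*t).
Characteristic equation r² + 9r + 18 = 0 factors as (r + 6)(r + 3) = 0, so r = -6, -3.
Hence u_h = C1*exp(-6*t) + C2*exp(-3*t).
Try u_p = A*cos(5*t) + B*sin(5*t). Substituting and equating the coefficients of cos(5t) and sin(5t) gives A = -90/1037, B = -14/1037, so u_p = -90*cos(5*t)/1037 - 14*sin(5*t)/1037.

u = -90*cos(5*t)/1037 - 14*sin(5*t)/1037 + C1*exp(-6*t) + C2*exp(-3*t)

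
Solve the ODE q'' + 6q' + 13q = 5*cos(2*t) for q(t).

Characteristic equation r² + 6r + 13 = 0 has discriminant (6)² - 4·(13) = -16 < 0, so r = -3 ± 2i.
Hence q_h = C1*cos(2*t)*exp(-3*t) + C2*exp(-3*t)*sin(2*t).
Try q_p = A*cos(2*t) + B*sin(2*t). Substituting and equating the coefficients of cos(2t) and sin(2t) gives A = 1/5, B = 4/15, so q_p = cos(2*t)/5 + 4*sin(2*t)/15.

q = cos(2*t)/5 + 4*sin(2*t)/15 + C1*cos(2*t)*exp(-3*t) + C2*exp(-3*t)*sin(2*t)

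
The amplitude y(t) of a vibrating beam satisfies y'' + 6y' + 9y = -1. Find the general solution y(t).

Characteristic equation r² + 6r + 9 = 0 has discriminant (6)² - 4·(9) = 0, so r = -3 is a repeated root.
Hence y_h = (C1 + C2*t)*exp(-3*t).
For the particular solution try y_p = A0. Substituting and matching coefficients of each power of t gives A0 = -1/9, so y_p = -1/9.

y = -1/9 + C1*exp(-3*t) + C2*t*exp(-3*t)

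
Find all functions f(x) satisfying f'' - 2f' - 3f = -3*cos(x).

f = 3*cos(x)/5 + 3*sin(x)/10 + C1*exp(3*x) + C2*exp(-x)

Characteristic equation r² - 2r - 3 = 0 factors as (r - 3)(r + 1) = 0, so r = 3, -1.
Hence f_h = C1*exp(3*x) + C2*exp(-x).
Try f_p = A*cos(x) + B*sin(x). Substituting and equating the coefficients of cos(x) and sin(x) gives A = 3/5, B = 3/10, so f_p = 3*cos(x)/5 + 3*sin(x)/10.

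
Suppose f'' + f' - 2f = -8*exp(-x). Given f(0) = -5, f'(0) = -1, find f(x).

Characteristic equation r² + r - 2 = 0 factors as (r - 1)(r + 2) = 0, so r = 1, -2.
Hence f_h = C1*exp(x) + C2*exp(-2*x).
Try f_p = A*exp(-x). Substituting into the equation and dividing by exp(-x) gives A = 4, so f_p = 4*exp(-x).
General solution: f = 4*exp(-x) + C1*exp(x) + C2*exp(-2*x).
Apply the initial conditions: f(0) = 4 + C1 + C2 = -5 and f'(0) = -4 + C1 - 2*C2 = -1. Solving gives C1 = -5, C2 = -4.

f = -5*exp(x) - 4*exp(-2*x) + 4*exp(-x)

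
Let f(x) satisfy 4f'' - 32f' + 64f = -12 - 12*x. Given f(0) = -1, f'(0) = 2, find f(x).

f = -9/32 - 23*exp(4*x)/32 - 3*x/16 + 81*x*exp(4*x)/16

Divide through by 4: f'' - 8f' + 16f = -3 - 3*x.
Characteristic equation r² - 8r + 16 = 0 has discriminant (-8)² - 4·(16) = 0, so r = 4 is a repeated root.
Hence f_h = (C1 + C2*x)*exp(4*x).
For the particular solution try f_p = A0 + A1*x. Substituting and matching coefficients of each power of x gives A0 = -9/32, A1 = -3/16, so f_p = -9/32 - 3*x/16.
General solution: f = -9/32 - 3*x/16 + C1*exp(4*x) + C2*x*exp(4*x).
Apply the initial conditions: f(0) = -9/32 + C1 = -1 and f'(0) = -3/16 + C2 + 4*C1 = 2. Solving gives C1 = -23/32, C2 = 81/16.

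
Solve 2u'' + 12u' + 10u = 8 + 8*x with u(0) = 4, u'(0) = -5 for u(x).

u = -4/25 + 4*x/5 + 15*exp(-x)/4 + 41*exp(-5*x)/100

Divide through by 2: u'' + 6u' + 5u = 4 + 4*x.
Characteristic equation r² + 6r + 5 = 0 factors as (r + 1)(r + 5) = 0, so r = -1, -5.
Hence u_h = C1*exp(-x) + C2*exp(-5*x).
For the particular solution try u_p = A0 + A1*x. Substituting and matching coefficients of each power of x gives A0 = -4/25, A1 = 4/5, so u_p = -4/25 + 4*x/5.
General solution: u = -4/25 + 4*x/5 + C1*exp(-x) + C2*exp(-5*x).
Apply the initial conditions: u(0) = -4/25 + C1 + C2 = 4 and u'(0) = 4/5 - C1 - 5*C2 = -5. Solving gives C1 = 15/4, C2 = 41/100.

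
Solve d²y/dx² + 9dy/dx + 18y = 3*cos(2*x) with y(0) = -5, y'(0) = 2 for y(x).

Characteristic equation r² + 9r + 18 = 0 factors as (r + 3)(r + 6) = 0, so r = -3, -6.
Hence y_h = C1*exp(-3*x) + C2*exp(-6*x).
Try y_p = A*cos(2*x) + B*sin(2*x). Substituting and equating the coefficients of cos(2x) and sin(2x) gives A = 21/260, B = 27/260, so y_p = 21*cos(2*x)/260 + 27*sin(2*x)/260.
General solution: y = 21*cos(2*x)/260 + 27*sin(2*x)/260 + C1*exp(-3*x) + C2*exp(-6*x).
Apply the initial conditions: y(0) = 21/260 + C1 + C2 = -5 and y'(0) = 27/130 - 6*C2 - 3*C1 = 2. Solving gives C1 = -373/39, C2 = 269/60.

y = -373*exp(-3*x)/39 + 21*cos(2*x)/260 + 27*sin(2*x)/260 + 269*exp(-6*x)/60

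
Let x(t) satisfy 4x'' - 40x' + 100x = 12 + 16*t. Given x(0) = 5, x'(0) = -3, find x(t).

Divide through by 4: x'' - 10x' + 25x = 3 + 4*t.
Characteristic equation r² - 10r + 25 = 0 has discriminant (-10)² - 4·(25) = 0, so r = 5 is a repeated root.
Hence x_h = (C1 + C2*t)*exp(5*t).
For the particular solution try x_p = A0 + A1*t. Substituting and matching coefficients of each power of t gives A0 = 23/125, A1 = 4/25, so x_p = 23/125 + 4*t/25.
General solution: x = 23/125 + 4*t/25 + C1*exp(5*t) + C2*t*exp(5*t).
Apply the initial conditions: x(0) = 23/125 + C1 = 5 and x'(0) = 4/25 + C2 + 5*C1 = -3. Solving gives C1 = 602/125, C2 = -681/25.

x = 23/125 + 4*t/25 + 602*exp(5*t)/125 - 681*t*exp(5*t)/25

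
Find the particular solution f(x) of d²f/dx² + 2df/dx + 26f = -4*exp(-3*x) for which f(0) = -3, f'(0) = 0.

Characteristic equation r² + 2r + 26 = 0 has discriminant (2)² - 4·(26) = -100 < 0, so r = -1 ± 5i.
Hence f_h = C1*cos(5*x)*exp(-x) + C2*exp(-x)*sin(5*x).
Try f_p = A*exp(-3*x). Substituting into the equation and dividing by exp(-3*x) gives A = -4/29, so f_p = -4*exp(-3*x)/29.
General solution: f = -4*exp(-3*x)/29 + C1*cos(5*x)*exp(-x) + C2*exp(-x)*sin(5*x).
Apply the initial conditions: f(0) = -4/29 + C1 = -3 and f'(0) = 12/29 - C1 + 5*C2 = 0. Solving gives C1 = -83/29, C2 = -19/29.

f = -4*exp(-3*x)/29 - 83*cos(5*x)*exp(-x)/29 - 19*exp(-x)*sin(5*x)/29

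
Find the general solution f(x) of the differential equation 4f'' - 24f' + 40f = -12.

Divide through by 4: f'' - 6f' + 10f = -3.
Characteristic equation r² - 6r + 10 = 0 has discriminant (-6)² - 4·(10) = -4 < 0, so r = 3 ± i.
Hence f_h = C1*cos(x)*exp(3*x) + C2*exp(3*x)*sin(x).
For the particular solution try f_p = A0. Substituting and matching coefficients of each power of x gives A0 = -3/10, so f_p = -3/10.

f = -3/10 + C1*cos(x)*exp(3*x) + C2*exp(3*x)*sin(x)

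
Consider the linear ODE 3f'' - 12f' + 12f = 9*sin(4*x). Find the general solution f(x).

Divide through by 3: f'' - 4f' + 4f = 3*sin(4*x).
Characteristic equation r² - 4r + 4 = 0 has discriminant (-4)² - 4·(4) = 0, so r = 2 is a repeated root.
Hence f_h = (C1 + C2*x)*exp(2*x).
Try f_p = A*cos(4*x) + B*sin(4*x). Substituting and equating the coefficients of cos(4x) and sin(4x) gives A = 3/25, B = -9/100, so f_p = -9*sin(4*x)/100 + 3*cos(4*x)/25.

f = -9*sin(4*x)/100 + 3*cos(4*x)/25 + C1*exp(2*x) + C2*x*exp(2*x)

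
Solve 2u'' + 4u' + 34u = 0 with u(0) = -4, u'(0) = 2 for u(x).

Divide through by 2: u'' + 2u' + 17u = 0.
Characteristic equation r² + 2r + 17 = 0 has discriminant (2)² - 4·(17) = -64 < 0, so r = -1 ± 4i.
Hence u_h = C1*cos(4*x)*exp(-x) + C2*exp(-x)*sin(4*x).
Apply the initial conditions: u(0) = C1 = -4 and u'(0) = -C1 + 4*C2 = 2. Solving gives C1 = -4, C2 = -1/2.

u = -4*cos(4*x)*exp(-x) - exp(-x)*sin(4*x)/2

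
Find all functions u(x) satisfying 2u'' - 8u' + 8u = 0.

u = C1*exp(2*x) + C2*x*exp(2*x)

Divide through by 2: u'' - 4u' + 4u = 0.
Characteristic equation r² - 4r + 4 = 0 has discriminant (-4)² - 4·(4) = 0, so r = 2 is a repeated root.
Hence u_h = (C1 + C2*x)*exp(2*x).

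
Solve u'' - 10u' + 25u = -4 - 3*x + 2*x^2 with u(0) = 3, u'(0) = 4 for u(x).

u = -118/625 - 7*x/125 + 2*x**2/25 + 1993*exp(5*x)/625 - 1486*x*exp(5*x)/125

Characteristic equation r² - 10r + 25 = 0 has discriminant (-10)² - 4·(25) = 0, so r = 5 is a repeated root.
Hence u_h = (C1 + C2*x)*exp(5*x).
For the particular solution try u_p = A0 + A1*x + A2*x^2. Substituting and matching coefficients of each power of x gives A0 = -118/625, A1 = -7/125, A2 = 2/25, so u_p = -118/625 - 7*x/125 + 2*x^2/25.
General solution: u = -118/625 - 7*x/125 + 2*x^2/25 + C1*exp(5*x) + C2*x*exp(5*x).
Apply the initial conditions: u(0) = -118/625 + C1 = 3 and u'(0) = -7/125 + C2 + 5*C1 = 4. Solving gives C1 = 1993/625, C2 = -1486/125.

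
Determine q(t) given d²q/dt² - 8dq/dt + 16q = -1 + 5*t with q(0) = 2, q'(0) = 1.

q = 3/32 + 5*t/16 + 61*exp(4*t)/32 - 111*t*exp(4*t)/16

Characteristic equation r² - 8r + 16 = 0 has discriminant (-8)² - 4·(16) = 0, so r = 4 is a repeated root.
Hence q_h = (C1 + C2*t)*exp(4*t).
For the particular solution try q_p = A0 + A1*t. Substituting and matching coefficients of each power of t gives A0 = 3/32, A1 = 5/16, so q_p = 3/32 + 5*t/16.
General solution: q = 3/32 + 5*t/16 + C1*exp(4*t) + C2*t*exp(4*t).
Apply the initial conditions: q(0) = 3/32 + C1 = 2 and q'(0) = 5/16 + C2 + 4*C1 = 1. Solving gives C1 = 61/32, C2 = -111/16.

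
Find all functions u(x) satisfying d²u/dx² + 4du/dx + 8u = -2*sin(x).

u = -14*sin(x)/65 + 8*cos(x)/65 + C1*cos(2*x)*exp(-2*x) + C2*exp(-2*x)*sin(2*x)

Characteristic equation r² + 4r + 8 = 0 has discriminant (4)² - 4·(8) = -16 < 0, so r = -2 ± 2i.
Hence u_h = C1*cos(2*x)*exp(-2*x) + C2*exp(-2*x)*sin(2*x).
Try u_p = A*cos(x) + B*sin(x). Substituting and equating the coefficients of cos(x) and sin(x) gives A = 8/65, B = -14/65, so u_p = -14*sin(x)/65 + 8*cos(x)/65.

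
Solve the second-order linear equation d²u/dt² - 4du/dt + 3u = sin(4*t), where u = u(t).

Characteristic equation r² - 4r + 3 = 0 factors as (r - 1)(r - 3) = 0, so r = 1, 3.
Hence u_h = C1*exp(t) + C2*exp(3*t).
Try u_p = A*cos(4*t) + B*sin(4*t). Substituting and equating the coefficients of cos(4t) and sin(4t) gives A = 16/425, B = -13/425, so u_p = -13*sin(4*t)/425 + 16*cos(4*t)/425.

u = -13*sin(4*t)/425 + 16*cos(4*t)/425 + C1*exp(t) + C2*exp(3*t)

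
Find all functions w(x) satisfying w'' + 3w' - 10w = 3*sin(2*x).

w = -21*sin(2*x)/116 - 9*cos(2*x)/116 + C1*exp(-5*x) + C2*exp(2*x)

Characteristic equation r² + 3r - 10 = 0 factors as (r + 5)(r - 2) = 0, so r = -5, 2.
Hence w_h = C1*exp(-5*x) + C2*exp(2*x).
Try w_p = A*cos(2*x) + B*sin(2*x). Substituting and equating the coefficients of cos(2x) and sin(2x) gives A = -9/116, B = -21/116, so w_p = -21*sin(2*x)/116 - 9*cos(2*x)/116.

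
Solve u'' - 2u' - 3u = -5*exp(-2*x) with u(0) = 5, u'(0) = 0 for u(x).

Characteristic equation r² - 2r - 3 = 0 factors as (r - 3)(r + 1) = 0, so r = 3, -1.
Hence u_h = C1*exp(3*x) + C2*exp(-x).
Try u_p = A*exp(-2*x). Substituting into the equation and dividing by exp(-2*x) gives A = -1, so u_p = -exp(-2*x).
General solution: u = -exp(-2*x) + C1*exp(3*x) + C2*exp(-x).
Apply the initial conditions: u(0) = -1 + C1 + C2 = 5 and u'(0) = 2 - C2 + 3*C1 = 0. Solving gives C1 = 1, C2 = 5.

u = -exp(-2*x) + 5*exp(-x) + exp(3*x)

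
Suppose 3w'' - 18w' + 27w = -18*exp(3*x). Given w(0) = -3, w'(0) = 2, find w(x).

Divide through by 3: w'' - 6w' + 9w = -6*exp(3*x).
Characteristic equation r² - 6r + 9 = 0 has discriminant (-6)² - 4·(9) = 0, so r = 3 is a repeated root.
Hence w_h = (C1 + C2*x)*exp(3*x).
Since exp(3*x) solves the homogeneous equation (r = 3 is a root of multiplicity 2), multiply the trial by x^2. Try w_p = A*x^2*exp(3*x). Substituting into the equation and dividing by exp(3*x) gives A = -3, so w_p = -3*x^2*exp(3*x).
General solution: w = C1*exp(3*x) - 3*x^2*exp(3*x) + C2*x*exp(3*x).
Apply the initial conditions: w(0) = C1 = -3 and w'(0) = C2 + 3*C1 = 2. Solving gives C1 = -3, C2 = 11.

w = -3*exp(3*x) - 3*x**2*exp(3*x) + 11*x*exp(3*x)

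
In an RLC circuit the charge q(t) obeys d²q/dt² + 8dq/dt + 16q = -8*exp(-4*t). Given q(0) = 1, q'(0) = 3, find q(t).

Characteristic equation r² + 8r + 16 = 0 has discriminant (8)² - 4·(16) = 0, so r = -4 is a repeated root.
Hence q_h = (C1 + C2*t)*exp(-4*t).
Since exp(-4*t) solves the homogeneous equation (r = -4 is a root of multiplicity 2), multiply the trial by t^2. Try q_p = A*t^2*exp(-4*t). Substituting into the equation and dividing by exp(-4*t) gives A = -4, so q_p = -4*t^2*exp(-4*t).
General solution: q = C1*exp(-4*t) - 4*t^2*exp(-4*t) + C2*t*exp(-4*t).
Apply the initial conditions: q(0) = C1 = 1 and q'(0) = C2 - 4*C1 = 3. Solving gives C1 = 1, C2 = 7.

q = -4*t**2*exp(-4*t) + 7*t*exp(-4*t) + exp(-4*t)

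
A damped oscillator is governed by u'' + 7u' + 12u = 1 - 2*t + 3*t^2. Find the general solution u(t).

u = 89/288 - 11*t/24 + t**2/4 + C1*exp(-4*t) + C2*exp(-3*t)

Characteristic equation r² + 7r + 12 = 0 factors as (r + 4)(r + 3) = 0, so r = -4, -3.
Hence u_h = C1*exp(-4*t) + C2*exp(-3*t).
For the particular solution try u_p = A0 + A1*t + A2*t^2. Substituting and matching coefficients of each power of t gives A0 = 89/288, A1 = -11/24, A2 = 1/4, so u_p = 89/288 - 11*t/24 + t^2/4.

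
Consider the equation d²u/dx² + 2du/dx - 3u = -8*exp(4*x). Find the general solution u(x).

u = -8*exp(4*x)/21 + C1*exp(x) + C2*exp(-3*x)

Characteristic equation r² + 2r - 3 = 0 factors as (r - 1)(r + 3) = 0, so r = 1, -3.
Hence u_h = C1*exp(x) + C2*exp(-3*x).
Try u_p = A*exp(4*x). Substituting into the equation and dividing by exp(4*x) gives A = -8/21, so u_p = -8*exp(4*x)/21.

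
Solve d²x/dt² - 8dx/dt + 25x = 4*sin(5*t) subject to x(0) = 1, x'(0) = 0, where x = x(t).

x = cos(5*t)/10 - 6*exp(4*t)*sin(3*t)/5 + 9*cos(3*t)*exp(4*t)/10

Characteristic equation r² - 8r + 25 = 0 has discriminant (-8)² - 4·(25) = -36 < 0, so r = 4 ± 3i.
Hence x_h = C1*cos(3*t)*exp(4*t) + C2*exp(4*t)*sin(3*t).
Try x_p = A*cos(5*t) + B*sin(5*t). Substituting and equating the coefficients of cos(5t) and sin(5t) gives A = 1/10, B = 0, so x_p = cos(5*t)/10.
General solution: x = cos(5*t)/10 + C1*cos(3*t)*exp(4*t) + C2*exp(4*t)*sin(3*t).
Apply the initial conditions: x(0) = 1/10 + C1 = 1 and x'(0) = 3*C2 + 4*C1 = 0. Solving gives C1 = 9/10, C2 = -6/5.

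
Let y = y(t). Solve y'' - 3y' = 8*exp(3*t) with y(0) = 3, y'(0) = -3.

y = 44/9 - 17*exp(3*t)/9 + 8*t*exp(3*t)/3

Characteristic equation r² - 3r = 0 factors as (r - 3)r = 0, so r = 3, 0.
Hence y_h = C1*exp(3*t) + C2.
Since exp(3*t) solves the homogeneous equation (r = 3 is a root of multiplicity 1), multiply the trial by t. Try y_p = A*t*exp(3*t). Substituting into the equation and dividing by exp(3*t) gives A = 8/3, so y_p = 8*t*exp(3*t)/3.
General solution: y = C2 + C1*exp(3*t) + 8*t*exp(3*t)/3.
Apply the initial conditions: y(0) = C1 + C2 = 3 and y'(0) = 8/3 + 3*C1 = -3. Solving gives C1 = -17/9, C2 = 44/9.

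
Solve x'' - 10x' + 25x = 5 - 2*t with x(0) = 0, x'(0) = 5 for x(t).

x = 21/125 - 21*exp(5*t)/125 - 2*t/25 + 148*t*exp(5*t)/25

Characteristic equation r² - 10r + 25 = 0 has discriminant (-10)² - 4·(25) = 0, so r = 5 is a repeated root.
Hence x_h = (C1 + C2*t)*exp(5*t).
For the particular solution try x_p = A0 + A1*t. Substituting and matching coefficients of each power of t gives A0 = 21/125, A1 = -2/25, so x_p = 21/125 - 2*t/25.
General solution: x = 21/125 - 2*t/25 + C1*exp(5*t) + C2*t*exp(5*t).
Apply the initial conditions: x(0) = 21/125 + C1 = 0 and x'(0) = -2/25 + C2 + 5*C1 = 5. Solving gives C1 = -21/125, C2 = 148/25.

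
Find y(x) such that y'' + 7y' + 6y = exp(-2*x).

Characteristic equation r² + 7r + 6 = 0 factors as (r + 6)(r + 1) = 0, so r = -6, -1.
Hence y_h = C1*exp(-6*x) + C2*exp(-x).
Try y_p = A*exp(-2*x). Substituting into the equation and dividing by exp(-2*x) gives A = -1/4, so y_p = -exp(-2*x)/4.

y = -exp(-2*x)/4 + C1*exp(-6*x) + C2*exp(-x)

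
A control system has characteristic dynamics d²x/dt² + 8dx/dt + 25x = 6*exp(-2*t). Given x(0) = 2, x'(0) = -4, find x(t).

Characteristic equation r² + 8r + 25 = 0 has discriminant (8)² - 4·(25) = -36 < 0, so r = -4 ± 3i.
Hence x_h = C1*cos(3*t)*exp(-4*t) + C2*exp(-4*t)*sin(3*t).
Try x_p = A*exp(-2*t). Substituting into the equation and dividing by exp(-2*t) gives A = 6/13, so x_p = 6*exp(-2*t)/13.
General solution: x = 6*exp(-2*t)/13 + C1*cos(3*t)*exp(-4*t) + C2*exp(-4*t)*sin(3*t).
Apply the initial conditions: x(0) = 6/13 + C1 = 2 and x'(0) = -12/13 - 4*C1 + 3*C2 = -4. Solving gives C1 = 20/13, C2 = 40/39.

x = 6*exp(-2*t)/13 + 20*cos(3*t)*exp(-4*t)/13 + 40*exp(-4*t)*sin(3*t)/39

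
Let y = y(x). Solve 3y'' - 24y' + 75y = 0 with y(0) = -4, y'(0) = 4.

y = -4*cos(3*x)*exp(4*x) + 20*exp(4*x)*sin(3*x)/3

Divide through by 3: y'' - 8y' + 25y = 0.
Characteristic equation r² - 8r + 25 = 0 has discriminant (-8)² - 4·(25) = -36 < 0, so r = 4 ± 3i.
Hence y_h = C1*cos(3*x)*exp(4*x) + C2*exp(4*x)*sin(3*x).
Apply the initial conditions: y(0) = C1 = -4 and y'(0) = 3*C2 + 4*C1 = 4. Solving gives C1 = -4, C2 = 20/3.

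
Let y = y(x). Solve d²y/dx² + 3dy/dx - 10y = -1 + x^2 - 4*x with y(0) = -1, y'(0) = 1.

y = 91/500 - 54*exp(-5*x)/125 - 3*exp(2*x)/4 - x**2/10 + 17*x/50

Characteristic equation r² + 3r - 10 = 0 factors as (r + 5)(r - 2) = 0, so r = -5, 2.
Hence y_h = C1*exp(-5*x) + C2*exp(2*x).
For the particular solution try y_p = A0 + A1*x + A2*x^2. Substituting and matching coefficients of each power of x gives A0 = 91/500, A1 = 17/50, A2 = -1/10, so y_p = 91/500 - x^2/10 + 17*x/50.
General solution: y = 91/500 - x^2/10 + 17*x/50 + C1*exp(-5*x) + C2*exp(2*x).
Apply the initial conditions: y(0) = 91/500 + C1 + C2 = -1 and y'(0) = 17/50 - 5*C1 + 2*C2 = 1. Solving gives C1 = -54/125, C2 = -3/4.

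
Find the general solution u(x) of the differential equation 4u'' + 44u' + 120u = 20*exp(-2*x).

u = 5*exp(-2*x)/12 + C1*exp(-5*x) + C2*exp(-6*x)

Divide through by 4: u'' + 11u' + 30u = 5*exp(-2*x).
Characteristic equation r² + 11r + 30 = 0 factors as (r + 5)(r + 6) = 0, so r = -5, -6.
Hence u_h = C1*exp(-5*x) + C2*exp(-6*x).
Try u_p = A*exp(-2*x). Substituting into the equation and dividing by exp(-2*x) gives A = 5/12, so u_p = 5*exp(-2*x)/12.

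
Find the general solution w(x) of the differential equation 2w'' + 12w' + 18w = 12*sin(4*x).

Divide through by 2: w'' + 6w' + 9w = 6*sin(4*x).
Characteristic equation r² + 6r + 9 = 0 has discriminant (6)² - 4·(9) = 0, so r = -3 is a repeated root.
Hence w_h = (C1 + C2*x)*exp(-3*x).
Try w_p = A*cos(4*x) + B*sin(4*x). Substituting and equating the coefficients of cos(4x) and sin(4x) gives A = -144/625, B = -42/625, so w_p = -144*cos(4*x)/625 - 42*sin(4*x)/625.

w = -144*cos(4*x)/625 - 42*sin(4*x)/625 + C1*exp(-3*x) + C2*x*exp(-3*x)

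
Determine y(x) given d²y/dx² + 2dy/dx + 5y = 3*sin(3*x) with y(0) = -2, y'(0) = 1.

y = -9*cos(3*x)/26 - 3*sin(3*x)/13 - 43*cos(2*x)*exp(-x)/26 + exp(-x)*sin(2*x)/52

Characteristic equation r² + 2r + 5 = 0 has discriminant (2)² - 4·(5) = -16 < 0, so r = -1 ± 2i.
Hence y_h = C1*cos(2*x)*exp(-x) + C2*exp(-x)*sin(2*x).
Try y_p = A*cos(3*x) + B*sin(3*x). Substituting and equating the coefficients of cos(3x) and sin(3x) gives A = -9/26, B = -3/13, so y_p = -9*cos(3*x)/26 - 3*sin(3*x)/13.
General solution: y = -9*cos(3*x)/26 - 3*sin(3*x)/13 + C1*cos(2*x)*exp(-x) + C2*exp(-x)*sin(2*x).
Apply the initial conditions: y(0) = -9/26 + C1 = -2 and y'(0) = -9/13 - C1 + 2*C2 = 1. Solving gives C1 = -43/26, C2 = 1/52.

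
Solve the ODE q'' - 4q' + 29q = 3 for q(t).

q = 3/29 + C1*cos(5*t)*exp(2*t) + C2*exp(2*t)*sin(5*t)

Characteristic equation r² - 4r + 29 = 0 has discriminant (-4)² - 4·(29) = -100 < 0, so r = 2 ± 5i.
Hence q_h = C1*cos(5*t)*exp(2*t) + C2*exp(2*t)*sin(5*t).
For the particular solution try q_p = A0. Substituting and matching coefficients of each power of t gives A0 = 3/29, so q_p = 3/29.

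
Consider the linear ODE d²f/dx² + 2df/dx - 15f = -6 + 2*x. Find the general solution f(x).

Characteristic equation r² + 2r - 15 = 0 factors as (r - 3)(r + 5) = 0, so r = 3, -5.
Hence f_h = C1*exp(3*x) + C2*exp(-5*x).
For the particular solution try f_p = A0 + A1*x. Substituting and matching coefficients of each power of x gives A0 = 86/225, A1 = -2/15, so f_p = 86/225 - 2*x/15.

f = 86/225 - 2*x/15 + C1*exp(3*x) + C2*exp(-5*x)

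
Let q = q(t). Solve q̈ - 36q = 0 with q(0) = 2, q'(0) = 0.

Characteristic equation r² - 36 = 0 factors as (r - 6)(r + 6) = 0, so r = 6, -6.
Hence q_h = C1*exp(6*t) + C2*exp(-6*t).
Apply the initial conditions: q(0) = C1 + C2 = 2 and q'(0) = -6*C2 + 6*C1 = 0. Solving gives C1 = 1, C2 = 1.

q = exp(-6*t) + exp(6*t)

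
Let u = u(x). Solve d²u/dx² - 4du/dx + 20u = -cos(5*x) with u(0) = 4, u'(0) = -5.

Characteristic equation r² - 4r + 20 = 0 has discriminant (-4)² - 4·(20) = -64 < 0, so r = 2 ± 4i.
Hence u_h = C1*cos(4*x)*exp(2*x) + C2*exp(2*x)*sin(4*x).
Try u_p = A*cos(5*x) + B*sin(5*x). Substituting and equating the coefficients of cos(5x) and sin(5x) gives A = 1/85, B = 4/85, so u_p = cos(5*x)/85 + 4*sin(5*x)/85.
General solution: u = cos(5*x)/85 + 4*sin(5*x)/85 + C1*cos(4*x)*exp(2*x) + C2*exp(2*x)*sin(4*x).
Apply the initial conditions: u(0) = 1/85 + C1 = 4 and u'(0) = 4/17 + 2*C1 + 4*C2 = -5. Solving gives C1 = 339/85, C2 = -1123/340.

u = cos(5*x)/85 + 4*sin(5*x)/85 - 1123*exp(2*x)*sin(4*x)/340 + 339*cos(4*x)*exp(2*x)/85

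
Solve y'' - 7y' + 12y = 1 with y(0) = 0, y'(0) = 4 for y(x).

y = 1/12 - 13*exp(3*x)/3 + 17*exp(4*x)/4

Characteristic equation r² - 7r + 12 = 0 factors as (r - 4)(r - 3) = 0, so r = 4, 3.
Hence y_h = C1*exp(4*x) + C2*exp(3*x).
For the particular solution try y_p = A0. Substituting and matching coefficients of each power of x gives A0 = 1/12, so y_p = 1/12.
General solution: y = 1/12 + C1*exp(4*x) + C2*exp(3*x).
Apply the initial conditions: y(0) = 1/12 + C1 + C2 = 0 and y'(0) = 3*C2 + 4*C1 = 4. Solving gives C1 = 17/4, C2 = -13/3.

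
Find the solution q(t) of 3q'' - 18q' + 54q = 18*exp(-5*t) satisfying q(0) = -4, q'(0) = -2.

q = 6*exp(-5*t)/73 - 298*cos(3*t)*exp(3*t)/73 + 778*exp(3*t)*sin(3*t)/219

Divide through by 3: q'' - 6q' + 18q = 6*exp(-5*t).
Characteristic equation r² - 6r + 18 = 0 has discriminant (-6)² - 4·(18) = -36 < 0, so r = 3 ± 3i.
Hence q_h = C1*cos(3*t)*exp(3*t) + C2*exp(3*t)*sin(3*t).
Try q_p = A*exp(-5*t). Substituting into the equation and dividing by exp(-5*t) gives A = 6/73, so q_p = 6*exp(-5*t)/73.
General solution: q = 6*exp(-5*t)/73 + C1*cos(3*t)*exp(3*t) + C2*exp(3*t)*sin(3*t).
Apply the initial conditions: q(0) = 6/73 + C1 = -4 and q'(0) = -30/73 + 3*C1 + 3*C2 = -2. Solving gives C1 = -298/73, C2 = 778/219.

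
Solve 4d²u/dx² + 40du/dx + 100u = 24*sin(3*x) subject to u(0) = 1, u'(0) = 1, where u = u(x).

u = -45*cos(3*x)/289 + 24*sin(3*x)/289 + 334*exp(-5*x)/289 + 111*x*exp(-5*x)/17

Divide through by 4: u'' + 10u' + 25u = 6*sin(3*x).
Characteristic equation r² + 10r + 25 = 0 has discriminant (10)² - 4·(25) = 0, so r = -5 is a repeated root.
Hence u_h = (C1 + C2*x)*exp(-5*x).
Try u_p = A*cos(3*x) + B*sin(3*x). Substituting and equating the coefficients of cos(3x) and sin(3x) gives A = -45/289, B = 24/289, so u_p = -45*cos(3*x)/289 + 24*sin(3*x)/289.
General solution: u = -45*cos(3*x)/289 + 24*sin(3*x)/289 + C1*exp(-5*x) + C2*x*exp(-5*x).
Apply the initial conditions: u(0) = -45/289 + C1 = 1 and u'(0) = 72/289 + C2 - 5*C1 = 1. Solving gives C1 = 334/289, C2 = 111/17.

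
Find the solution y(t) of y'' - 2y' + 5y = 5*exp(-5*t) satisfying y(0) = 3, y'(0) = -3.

y = exp(-5*t)/8 - 21*exp(t)*sin(2*t)/8 + 23*cos(2*t)*exp(t)/8

Characteristic equation r² - 2r + 5 = 0 has discriminant (-2)² - 4·(5) = -16 < 0, so r = 1 ± 2i.
Hence y_h = C1*cos(2*t)*exp(t) + C2*exp(t)*sin(2*t).
Try y_p = A*exp(-5*t). Substituting into the equation and dividing by exp(-5*t) gives A = 1/8, so y_p = exp(-5*t)/8.
General solution: y = exp(-5*t)/8 + C1*cos(2*t)*exp(t) + C2*exp(t)*sin(2*t).
Apply the initial conditions: y(0) = 1/8 + C1 = 3 and y'(0) = -5/8 + C1 + 2*C2 = -3. Solving gives C1 = 23/8, C2 = -21/8.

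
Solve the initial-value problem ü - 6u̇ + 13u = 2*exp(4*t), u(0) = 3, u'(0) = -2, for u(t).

Characteristic equation r² - 6r + 13 = 0 has discriminant (-6)² - 4·(13) = -16 < 0, so r = 3 ± 2i.
Hence u_h = C1*cos(2*t)*exp(3*t) + C2*exp(3*t)*sin(2*t).
Try u_p = A*exp(4*t). Substituting into the equation and dividing by exp(4*t) gives A = 2/5, so u_p = 2*exp(4*t)/5.
General solution: u = 2*exp(4*t)/5 + C1*cos(2*t)*exp(3*t) + C2*exp(3*t)*sin(2*t).
Apply the initial conditions: u(0) = 2/5 + C1 = 3 and u'(0) = 8/5 + 2*C2 + 3*C1 = -2. Solving gives C1 = 13/5, C2 = -57/10.

u = 2*exp(4*t)/5 - 57*exp(3*t)*sin(2*t)/10 + 13*cos(2*t)*exp(3*t)/5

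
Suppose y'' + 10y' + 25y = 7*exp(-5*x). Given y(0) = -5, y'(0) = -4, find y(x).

y = -5*exp(-5*x) - 29*x*exp(-5*x) + 7*x**2*exp(-5*x)/2

Characteristic equation r² + 10r + 25 = 0 has discriminant (10)² - 4·(25) = 0, so r = -5 is a repeated root.
Hence y_h = (C1 + C2*x)*exp(-5*x).
Since exp(-5*x) solves the homogeneous equation (r = -5 is a root of multiplicity 2), multiply the trial by x^2. Try y_p = A*x^2*exp(-5*x). Substituting into the equation and dividing by exp(-5*x) gives A = 7/2, so y_p = 7*x^2*exp(-5*x)/2.
General solution: y = C1*exp(-5*x) + 7*x^2*exp(-5*x)/2 + C2*x*exp(-5*x).
Apply the initial conditions: y(0) = C1 = -5 and y'(0) = C2 - 5*C1 = -4. Solving gives C1 = -5, C2 = -29.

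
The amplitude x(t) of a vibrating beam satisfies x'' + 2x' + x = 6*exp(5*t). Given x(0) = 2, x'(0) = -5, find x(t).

Characteristic equation r² + 2r + 1 = 0 has discriminant (2)² - 4·(1) = 0, so r = -1 is a repeated root.
Hence x_h = (C1 + C2*t)*exp(-t).
Try x_p = A*exp(5*t). Substituting into the equation and dividing by exp(5*t) gives A = 1/6, so x_p = exp(5*t)/6.
General solution: x = exp(5*t)/6 + C1*exp(-t) + C2*t*exp(-t).
Apply the initial conditions: x(0) = 1/6 + C1 = 2 and x'(0) = 5/6 + C2 - C1 = -5. Solving gives C1 = 11/6, C2 = -4.

x = exp(5*t)/6 + 11*exp(-t)/6 - 4*t*exp(-t)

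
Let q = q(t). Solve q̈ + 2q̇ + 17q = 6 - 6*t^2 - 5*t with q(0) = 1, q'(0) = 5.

q = 2060/4913 - 61*t/289 - 6*t**2/17 + 2853*cos(4*t)*exp(-t)/4913 + 28455*exp(-t)*sin(4*t)/19652

Characteristic equation r² + 2r + 17 = 0 has discriminant (2)² - 4·(17) = -64 < 0, so r = -1 ± 4i.
Hence q_h = C1*cos(4*t)*exp(-t) + C2*exp(-t)*sin(4*t).
For the particular solution try q_p = A0 + A1*t + A2*t^2. Substituting and matching coefficients of each power of t gives A0 = 2**(4/5)*3**(532/955)*5**(542/955)*7**(387/955)/42, A1 = -61/289, A2 = -6/17, so q_p = 2060/4913 - 61*t/289 - 6*t^2/17.
General solution: q = 2060/4913 - 61*t/289 - 6*t^2/17 + C1*cos(4*t)*exp(-t) + C2*exp(-t)*sin(4*t).
Apply the initial conditions: q(0) = 2060/4913 + C1 = 1 and q'(0) = -61/289 - C1 + 4*C2 = 5. Solving gives C1 = 2853/4913, C2 = 28455/19652.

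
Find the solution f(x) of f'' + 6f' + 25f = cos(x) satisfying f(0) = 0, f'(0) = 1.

Characteristic equation r² + 6r + 25 = 0 has discriminant (6)² - 4·(25) = -64 < 0, so r = -3 ± 4i.
Hence f_h = C1*cos(4*x)*exp(-3*x) + C2*exp(-3*x)*sin(4*x).
Try f_p = A*cos(x) + B*sin(x). Substituting and equating the coefficients of cos(x) and sin(x) gives A = 2/51, B = 1/102, so f_p = sin(x)/102 + 2*cos(x)/51.
General solution: f = sin(x)/102 + 2*cos(x)/51 + C1*cos(4*x)*exp(-3*x) + C2*exp(-3*x)*sin(4*x).
Apply the initial conditions: f(0) = 2/51 + C1 = 0 and f'(0) = 1/102 - 3*C1 + 4*C2 = 1. Solving gives C1 = -2/51, C2 = 89/408.

f = sin(x)/102 + 2*cos(x)/51 - 2*cos(4*x)*exp(-3*x)/51 + 89*exp(-3*x)*sin(4*x)/408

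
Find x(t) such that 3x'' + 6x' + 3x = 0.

x = C1*exp(-t) + C2*t*exp(-t)

Divide through by 3: x'' + 2x' + x = 0.
Characteristic equation r² + 2r + 1 = 0 has discriminant (2)² - 4·(1) = 0, so r = -1 is a repeated root.
Hence x_h = (C1 + C2*t)*exp(-t).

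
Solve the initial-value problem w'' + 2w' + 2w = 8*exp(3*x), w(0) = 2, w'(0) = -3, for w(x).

Characteristic equation r² + 2r + 2 = 0 has discriminant (2)² - 4·(2) = -4 < 0, so r = -1 ± i.
Hence w_h = C1*cos(x)*exp(-x) + C2*exp(-x)*sin(x).
Try w_p = A*exp(3*x). Substituting into the equation and dividing by exp(3*x) gives A = 8/17, so w_p = 8*exp(3*x)/17.
General solution: w = 8*exp(3*x)/17 + C1*cos(x)*exp(-x) + C2*exp(-x)*sin(x).
Apply the initial conditions: w(0) = 8/17 + C1 = 2 and w'(0) = 24/17 + C2 - C1 = -3. Solving gives C1 = 26/17, C2 = -49/17.

w = 8*exp(3*x)/17 - 49*exp(-x)*sin(x)/17 + 26*cos(x)*exp(-x)/17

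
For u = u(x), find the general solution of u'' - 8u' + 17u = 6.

Characteristic equation r² - 8r + 17 = 0 has discriminant (-8)² - 4·(17) = -4 < 0, so r = 4 ± i.
Hence u_h = C1*cos(x)*exp(4*x) + C2*exp(4*x)*sin(x).
For the particular solution try u_p = A0. Substituting and matching coefficients of each power of x gives A0 = 6/17, so u_p = 6/17.

u = 6/17 + C1*cos(x)*exp(4*x) + C2*exp(4*x)*sin(x)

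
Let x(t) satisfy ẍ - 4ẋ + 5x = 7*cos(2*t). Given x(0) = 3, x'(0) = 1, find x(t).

x = -56*sin(2*t)/65 + 7*cos(2*t)/65 - 199*exp(2*t)*sin(t)/65 + 188*cos(t)*exp(2*t)/65

Characteristic equation r² - 4r + 5 = 0 has discriminant (-4)² - 4·(5) = -4 < 0, so r = 2 ± i.
Hence x_h = C1*cos(t)*exp(2*t) + C2*exp(2*t)*sin(t).
Try x_p = A*cos(2*t) + B*sin(2*t). Substituting and equating the coefficients of cos(2t) and sin(2t) gives A = 7/65, B = -56/65, so x_p = -56*sin(2*t)/65 + 7*cos(2*t)/65.
General solution: x = -56*sin(2*t)/65 + 7*cos(2*t)/65 + C1*cos(t)*exp(2*t) + C2*exp(2*t)*sin(t).
Apply the initial conditions: x(0) = 7/65 + C1 = 3 and x'(0) = -112/65 + C2 + 2*C1 = 1. Solving gives C1 = 188/65, C2 = -199/65.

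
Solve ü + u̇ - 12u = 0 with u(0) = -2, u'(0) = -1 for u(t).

u = -9*exp(3*t)/7 - 5*exp(-4*t)/7

Characteristic equation r² + r - 12 = 0 factors as (r + 4)(r - 3) = 0, so r = -4, 3.
Hence u_h = C1*exp(-4*t) + C2*exp(3*t).
Apply the initial conditions: u(0) = C1 + C2 = -2 and u'(0) = -4*C1 + 3*C2 = -1. Solving gives C1 = -5/7, C2 = -9/7.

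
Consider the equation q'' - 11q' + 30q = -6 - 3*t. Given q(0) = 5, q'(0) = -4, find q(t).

q = -71/300 - 361*exp(6*t)/12 - t/10 + 883*exp(5*t)/25

Characteristic equation r² - 11r + 30 = 0 factors as (r - 5)(r - 6) = 0, so r = 5, 6.
Hence q_h = C1*exp(5*t) + C2*exp(6*t).
For the particular solution try q_p = A0 + A1*t. Substituting and matching coefficients of each power of t gives A0 = -71/300, A1 = -1/10, so q_p = -71/300 - t/10.
General solution: q = -71/300 - t/10 + C1*exp(5*t) + C2*exp(6*t).
Apply the initial conditions: q(0) = -71/300 + C1 + C2 = 5 and q'(0) = -1/10 + 5*C1 + 6*C2 = -4. Solving gives C1 = 883/25, C2 = -361/12.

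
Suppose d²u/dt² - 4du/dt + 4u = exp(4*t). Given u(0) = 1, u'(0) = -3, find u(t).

Characteristic equation r² - 4r + 4 = 0 has discriminant (-4)² - 4·(4) = 0, so r = 2 is a repeated root.
Hence u_h = (C1 + C2*t)*exp(2*t).
Try u_p = A*exp(4*t). Substituting into the equation and dividing by exp(4*t) gives A = 1/4, so u_p = exp(4*t)/4.
General solution: u = exp(4*t)/4 + C1*exp(2*t) + C2*t*exp(2*t).
Apply the initial conditions: u(0) = 1/4 + C1 = 1 and u'(0) = 1 + C2 + 2*C1 = -3. Solving gives C1 = 3/4, C2 = -11/2.

u = exp(4*t)/4 + 3*exp(2*t)/4 - 11*t*exp(2*t)/2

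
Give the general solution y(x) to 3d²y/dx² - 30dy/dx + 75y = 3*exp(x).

y = exp(x)/16 + C1*exp(5*x) + C2*x*exp(5*x)

Divide through by 3: y'' - 10y' + 25y = exp(x).
Characteristic equation r² - 10r + 25 = 0 has discriminant (-10)² - 4·(25) = 0, so r = 5 is a repeated root.
Hence y_h = (C1 + C2*x)*exp(5*x).
Try y_p = A*exp(x). Substituting into the equation and dividing by exp(x) gives A = 1/16, so y_p = exp(x)/16.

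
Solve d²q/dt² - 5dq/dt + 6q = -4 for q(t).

q = -2/3 + C1*exp(2*t) + C2*exp(3*t)

Characteristic equation r² - 5r + 6 = 0 factors as (r - 2)(r - 3) = 0, so r = 2, 3.
Hence q_h = C1*exp(2*t) + C2*exp(3*t).
For the particular solution try q_p = A0. Substituting and matching coefficients of each power of t gives A0 = -2/3, so q_p = -2/3.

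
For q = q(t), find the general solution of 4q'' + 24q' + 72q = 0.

q = C1*cos(3*t)*exp(-3*t) + C2*exp(-3*t)*sin(3*t)

Divide through by 4: q'' + 6q' + 18q = 0.
Characteristic equation r² + 6r + 18 = 0 has discriminant (6)² - 4·(18) = -36 < 0, so r = -3 ± 3i.
Hence q_h = C1*cos(3*t)*exp(-3*t) + C2*exp(-3*t)*sin(3*t).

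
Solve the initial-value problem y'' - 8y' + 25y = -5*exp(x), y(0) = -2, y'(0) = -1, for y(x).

Characteristic equation r² - 8r + 25 = 0 has discriminant (-8)² - 4·(25) = -36 < 0, so r = 4 ± 3i.
Hence y_h = C1*cos(3*x)*exp(4*x) + C2*exp(4*x)*sin(3*x).
Try y_p = A*exp(x). Substituting into the equation and dividing by exp(x) gives A = -5/18, so y_p = -5*exp(x)/18.
General solution: y = -5*exp(x)/18 + C1*cos(3*x)*exp(4*x) + C2*exp(4*x)*sin(3*x).
Apply the initial conditions: y(0) = -5/18 + C1 = -2 and y'(0) = -5/18 + 3*C2 + 4*C1 = -1. Solving gives C1 = -31/18, C2 = 37/18.

y = -5*exp(x)/18 - 31*cos(3*x)*exp(4*x)/18 + 37*exp(4*x)*sin(3*x)/18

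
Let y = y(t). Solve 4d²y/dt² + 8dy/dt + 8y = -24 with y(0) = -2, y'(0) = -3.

y = -3 + cos(t)*exp(-t) - 2*exp(-t)*sin(t)

Divide through by 4: y'' + 2y' + 2y = -6.
Characteristic equation r² + 2r + 2 = 0 has discriminant (2)² - 4·(2) = -4 < 0, so r = -1 ± i.
Hence y_h = C1*cos(t)*exp(-t) + C2*exp(-t)*sin(t).
For the particular solution try y_p = A0. Substituting and matching coefficients of each power of t gives A0 = -3, so y_p = -3.
General solution: y = -3 + C1*cos(t)*exp(-t) + C2*exp(-t)*sin(t).
Apply the initial conditions: y(0) = -3 + C1 = -2 and y'(0) = C2 - C1 = -3. Solving gives C1 = 1, C2 = -2.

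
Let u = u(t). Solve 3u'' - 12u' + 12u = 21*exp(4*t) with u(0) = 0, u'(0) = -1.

u = -7*exp(2*t)/4 + 7*exp(4*t)/4 - 9*t*exp(2*t)/2

Divide through by 3: u'' - 4u' + 4u = 7*exp(4*t).
Characteristic equation r² - 4r + 4 = 0 has discriminant (-4)² - 4·(4) = 0, so r = 2 is a repeated root.
Hence u_h = (C1 + C2*t)*exp(2*t).
Try u_p = A*exp(4*t). Substituting into the equation and dividing by exp(4*t) gives A = 7/4, so u_p = 7*exp(4*t)/4.
General solution: u = 7*exp(4*t)/4 + C1*exp(2*t) + C2*t*exp(2*t).
Apply the initial conditions: u(0) = 7/4 + C1 = 0 and u'(0) = 7 + C2 + 2*C1 = -1. Solving gives C1 = -7/4, C2 = -9/2.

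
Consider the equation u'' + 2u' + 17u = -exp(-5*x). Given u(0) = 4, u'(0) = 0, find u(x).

u = -exp(-5*x)/32 + 31*exp(-x)*sin(4*x)/32 + 129*cos(4*x)*exp(-x)/32

Characteristic equation r² + 2r + 17 = 0 has discriminant (2)² - 4·(17) = -64 < 0, so r = -1 ± 4i.
Hence u_h = C1*cos(4*x)*exp(-x) + C2*exp(-x)*sin(4*x).
Try u_p = A*exp(-5*x). Substituting into the equation and dividing by exp(-5*x) gives A = -1/32, so u_p = -exp(-5*x)/32.
General solution: u = -exp(-5*x)/32 + C1*cos(4*x)*exp(-x) + C2*exp(-x)*sin(4*x).
Apply the initial conditions: u(0) = -1/32 + C1 = 4 and u'(0) = 5/32 - C1 + 4*C2 = 0. Solving gives C1 = 129/32, C2 = 31/32.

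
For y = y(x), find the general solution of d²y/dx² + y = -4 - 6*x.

Characteristic equation r² + 1 = 0 has discriminant (0)² - 4·(1) = -4 < 0, so r = ± i.
Hence y_h = C1*cos(x) + C2*sin(x).
For the particular solution try y_p = A0 + A1*x. Substituting and matching coefficients of each power of x gives A0 = -4, A1 = -6, so y_p = -4 - 6*x.

y = -4 - 6*x + C1*cos(x) + C2*sin(x)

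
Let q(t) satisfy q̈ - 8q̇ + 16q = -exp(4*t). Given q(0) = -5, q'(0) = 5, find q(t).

q = -5*exp(4*t) + 25*t*exp(4*t) - t**2*exp(4*t)/2

Characteristic equation r² - 8r + 16 = 0 has discriminant (-8)² - 4·(16) = 0, so r = 4 is a repeated root.
Hence q_h = (C1 + C2*t)*exp(4*t).
Since exp(4*t) solves the homogeneous equation (r = 4 is a root of multiplicity 2), multiply the trial by t^2. Try q_p = A*t^2*exp(4*t). Substituting into the equation and dividing by exp(4*t) gives A = -1/2, so q_p = -t^2*exp(4*t)/2.
General solution: q = C1*exp(4*t) - t^2*exp(4*t)/2 + C2*t*exp(4*t).
Apply the initial conditions: q(0) = C1 = -5 and q'(0) = C2 + 4*C1 = 5. Solving gives C1 = -5, C2 = 25.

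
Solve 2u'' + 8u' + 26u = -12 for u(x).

Divide through by 2: u'' + 4u' + 13u = -6.
Characteristic equation r² + 4r + 13 = 0 has discriminant (4)² - 4·(13) = -36 < 0, so r = -2 ± 3i.
Hence u_h = C1*cos(3*x)*exp(-2*x) + C2*exp(-2*x)*sin(3*x).
For the particular solution try u_p = A0. Substituting and matching coefficients of each power of x gives A0 = -6/13, so u_p = -6/13.

u = -6/13 + C1*cos(3*x)*exp(-2*x) + C2*exp(-2*x)*sin(3*x)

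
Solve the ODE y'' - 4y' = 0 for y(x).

Characteristic equation r² - 4r = 0 factors as (r - 4)r = 0, so r = 4, 0.
Hence y_h = C1*exp(4*x) + C2.

y = C2 + C1*exp(4*x)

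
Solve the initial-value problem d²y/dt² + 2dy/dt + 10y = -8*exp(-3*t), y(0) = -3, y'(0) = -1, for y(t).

y = -8*exp(-3*t)/13 - 68*exp(-t)*sin(3*t)/39 - 31*cos(3*t)*exp(-t)/13

Characteristic equation r² + 2r + 10 = 0 has discriminant (2)² - 4·(10) = -36 < 0, so r = -1 ± 3i.
Hence y_h = C1*cos(3*t)*exp(-t) + C2*exp(-t)*sin(3*t).
Try y_p = A*exp(-3*t). Substituting into the equation and dividing by exp(-3*t) gives A = -8/13, so y_p = -8*exp(-3*t)/13.
General solution: y = -8*exp(-3*t)/13 + C1*cos(3*t)*exp(-t) + C2*exp(-t)*sin(3*t).
Apply the initial conditions: y(0) = -8/13 + C1 = -3 and y'(0) = 24/13 - C1 + 3*C2 = -1. Solving gives C1 = -31/13, C2 = -68/39.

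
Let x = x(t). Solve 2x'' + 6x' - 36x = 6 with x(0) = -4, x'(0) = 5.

Divide through by 2: x'' + 3x' - 18x = 3.
Characteristic equation r² + 3r - 18 = 0 factors as (r + 6)(r - 3) = 0, so r = -6, 3.
Hence x_h = C1*exp(-6*t) + C2*exp(3*t).
For the particular solution try x_p = A0. Substituting and matching coefficients of each power of t gives A0 = -1/6, so x_p = -1/6.
General solution: x = -1/6 + C1*exp(-6*t) + C2*exp(3*t).
Apply the initial conditions: x(0) = -1/6 + C1 + C2 = -4 and x'(0) = -6*C1 + 3*C2 = 5. Solving gives C1 = -11/6, C2 = -2.

x = -1/6 - 2*exp(3*t) - 11*exp(-6*t)/6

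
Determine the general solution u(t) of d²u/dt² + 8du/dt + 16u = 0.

u = C1*exp(-4*t) + C2*t*exp(-4*t)

Characteristic equation r² + 8r + 16 = 0 has discriminant (8)² - 4·(16) = 0, so r = -4 is a repeated root.
Hence u_h = (C1 + C2*t)*exp(-4*t).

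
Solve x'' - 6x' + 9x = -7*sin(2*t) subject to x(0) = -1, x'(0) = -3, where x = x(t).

Characteristic equation r² - 6r + 9 = 0 has discriminant (-6)² - 4·(9) = 0, so r = 3 is a repeated root.
Hence x_h = (C1 + C2*t)*exp(3*t).
Try x_p = A*cos(2*t) + B*sin(2*t). Substituting and equating the coefficients of cos(2t) and sin(2t) gives A = -84/169, B = -35/169, so x_p = -84*cos(2*t)/169 - 35*sin(2*t)/169.
General solution: x = -84*cos(2*t)/169 - 35*sin(2*t)/169 + C1*exp(3*t) + C2*t*exp(3*t).
Apply the initial conditions: x(0) = -84/169 + C1 = -1 and x'(0) = -70/169 + C2 + 3*C1 = -3. Solving gives C1 = -85/169, C2 = -14/13.

x = -85*exp(3*t)/169 - 84*cos(2*t)/169 - 35*sin(2*t)/169 - 14*t*exp(3*t)/13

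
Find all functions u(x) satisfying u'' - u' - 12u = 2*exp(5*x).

Characteristic equation r² - r - 12 = 0 factors as (r - 4)(r + 3) = 0, so r = 4, -3.
Hence u_h = C1*exp(4*x) + C2*exp(-3*x).
Try u_p = A*exp(5*x). Substituting into the equation and dividing by exp(5*x) gives A = 1/4, so u_p = exp(5*x)/4.

u = exp(5*x)/4 + C1*exp(4*x) + C2*exp(-3*x)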